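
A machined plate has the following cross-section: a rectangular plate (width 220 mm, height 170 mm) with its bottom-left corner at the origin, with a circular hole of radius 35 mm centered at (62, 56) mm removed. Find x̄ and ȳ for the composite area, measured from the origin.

Part | A | x̄ᵢ | ȳᵢ | A·x̄ᵢ | A·ȳᵢ
plate | 37400.00 | 110.00 | 85.00 | 4114000.00 | 3179000.00
hole | -3848.45 | 62.00 | 56.00 | -238603.96 | -215513.26
Σ | 33551.55 |  |  | 3875396.04 | 2963486.74
x̄ = 3875396.04 / 33551.55 = 115.51 mm
ȳ = 2963486.74 / 33551.55 = 88.33 mm

x̄ = 115.51 mm, ȳ = 88.33 mm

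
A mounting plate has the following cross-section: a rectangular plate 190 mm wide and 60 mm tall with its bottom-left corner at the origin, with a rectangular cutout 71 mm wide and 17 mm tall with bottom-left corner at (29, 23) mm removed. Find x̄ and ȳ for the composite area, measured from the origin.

plate: A = 190 × 60 = 11400.00, centroid at (95.00, 30.00).
hole: A = −(71 × 17) = -1207.00, centroid at (64.50, 31.50).
ΣA = 10193.00 mm²
ΣAx̄ = (11400.00)(95.00) + (-1207.00)(64.50) = 1005148.50 mm³
ΣAȳ = (11400.00)(30.00) + (-1207.00)(31.50) = 303979.50 mm³
x̄ = 1005148.50 / 10193.00 = 98.61 mm
ȳ = 303979.50 / 10193.00 = 29.82 mm

x̄ = 98.61 mm, ȳ = 29.82 mm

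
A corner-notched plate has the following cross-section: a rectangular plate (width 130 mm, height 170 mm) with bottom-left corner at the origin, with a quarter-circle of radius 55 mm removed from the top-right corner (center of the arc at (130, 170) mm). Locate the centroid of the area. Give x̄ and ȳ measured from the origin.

x̄ = 59.98 mm, ȳ = 77.57 mm

plate: A = 130 × 170 = 22100.00, centroid at (65.00, 85.00).
removed quarter-circle: A = −¼π·55² = -2375.83, centroid at (106.66, 146.66).
ΣA = 19724.17 mm², ΣAx̄ = 1183100.51 mm³, ΣAȳ = 1530067.33 mm³.
x̄ = 1183100.51/19724.17 = 59.98 mm; ȳ = 1530067.33/19724.17 = 77.57 mm.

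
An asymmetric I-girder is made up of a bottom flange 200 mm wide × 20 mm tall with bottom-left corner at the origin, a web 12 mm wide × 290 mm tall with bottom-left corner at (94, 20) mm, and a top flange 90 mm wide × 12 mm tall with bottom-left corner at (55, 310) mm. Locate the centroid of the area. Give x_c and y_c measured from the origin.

bottom flange: A = 200 × 20 = 4000.00, centroid at (100.00, 10.00).
web: A = 12 × 290 = 3480.00, centroid at (100.00, 165.00).
top flange: A = 90 × 12 = 1080.00, centroid at (100.00, 316.00).
ΣA = 8560.00 mm², ΣAx_c = 856000.00 mm³, ΣAy_c = 955480.00 mm³.
x_c = 856000.00/8560.00 = 100.00 mm; y_c = 955480.00/8560.00 = 111.62 mm.

x_c = 100.00 mm, y_c = 111.62 mm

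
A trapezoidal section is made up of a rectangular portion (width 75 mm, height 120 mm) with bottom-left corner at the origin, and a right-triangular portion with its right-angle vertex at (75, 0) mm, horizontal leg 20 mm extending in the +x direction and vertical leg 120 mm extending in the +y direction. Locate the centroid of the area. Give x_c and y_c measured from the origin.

rectangular portion: A = 75 × 120 = 9000.00, centroid at (37.50, 60.00).
triangular portion: A = ½·20·120 = 1200.00, centroid at (81.67, 40.00).
ΣA = 10200.00 mm², ΣAx_c = 435500.00 mm³, ΣAy_c = 588000.00 mm³.
x_c = 435500.00/10200.00 = 42.70 mm; y_c = 588000.00/10200.00 = 57.65 mm.

x_c = 42.70 mm, y_c = 57.65 mm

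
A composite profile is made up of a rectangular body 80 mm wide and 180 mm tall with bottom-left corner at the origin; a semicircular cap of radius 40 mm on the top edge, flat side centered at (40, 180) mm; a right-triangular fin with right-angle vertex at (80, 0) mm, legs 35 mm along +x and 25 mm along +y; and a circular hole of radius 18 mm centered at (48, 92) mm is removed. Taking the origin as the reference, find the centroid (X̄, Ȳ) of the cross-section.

rectangular body: A = 80 × 180 = 14400.00, centroid at (40.00, 90.00).
semicircular top: A = ½π·40² = 2513.27, centroid at (40.00, 196.98).
triangular fin: A = ½·35·25 = 437.50, centroid at (91.67, 8.33).
hole: A = −π·18² = -1017.88, centroid at (48.00, 92.00).
ΣA = 16332.90 mm²
ΣAX̄ = (14400.00)(40.00) + (2513.27)(40.00) + (437.50)(91.67) + (-1017.88)(48.00) = 667777.08 mm³
ΣAȲ = (14400.00)(90.00) + (2513.27)(196.98) + (437.50)(8.33) + (-1017.88)(92.00) = 1701057.25 mm³
X̄ = 667777.08 / 16332.90 = 40.89 mm
Ȳ = 1701057.25 / 16332.90 = 104.15 mm

X̄ = 40.89 mm, Ȳ = 104.15 mm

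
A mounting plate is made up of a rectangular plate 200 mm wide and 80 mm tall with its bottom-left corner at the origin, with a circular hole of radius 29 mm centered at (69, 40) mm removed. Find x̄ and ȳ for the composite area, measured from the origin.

Part | A | x̄ᵢ | ȳᵢ | A·x̄ᵢ | A·ȳᵢ
plate | 16000.00 | 100.00 | 40.00 | 1600000.00 | 640000.00
hole | -2642.08 | 69.00 | 40.00 | -182303.48 | -105683.18
Σ | 13357.92 |  |  | 1417696.52 | 534316.82
x̄ = 1417696.52 / 13357.92 = 106.13 mm
ȳ = 534316.82 / 13357.92 = 40.00 mm

x̄ = 106.13 mm, ȳ = 40.00 mm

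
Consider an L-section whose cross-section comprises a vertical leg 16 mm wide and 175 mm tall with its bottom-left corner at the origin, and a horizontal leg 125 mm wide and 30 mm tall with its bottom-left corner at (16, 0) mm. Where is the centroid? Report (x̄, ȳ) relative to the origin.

vertical leg: A = 16 × 175 = 2800.00, centroid at (8.00, 87.50).
horizontal leg: A = 125 × 30 = 3750.00, centroid at (78.50, 15.00).
ΣA = 6550.00 mm², ΣAx̄ = 316775.00 mm³, ΣAȳ = 301250.00 mm³.
x̄ = 316775.00/6550.00 = 48.36 mm; ȳ = 301250.00/6550.00 = 45.99 mm.

x̄ = 48.36 mm, ȳ = 45.99 mm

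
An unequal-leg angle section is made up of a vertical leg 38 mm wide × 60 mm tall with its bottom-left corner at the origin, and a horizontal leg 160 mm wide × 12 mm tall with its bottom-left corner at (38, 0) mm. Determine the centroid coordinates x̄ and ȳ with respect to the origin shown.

vertical leg: A = 38 × 60 = 2280.00, centroid at (19.00, 30.00).
horizontal leg: A = 160 × 12 = 1920.00, centroid at (118.00, 6.00).
ΣA = 4200.00 mm², ΣAx̄ = 269880.00 mm³, ΣAȳ = 79920.00 mm³.
x̄ = 269880.00/4200.00 = 64.26 mm; ȳ = 79920.00/4200.00 = 19.03 mm.

x̄ = 64.26 mm, ȳ = 19.03 mm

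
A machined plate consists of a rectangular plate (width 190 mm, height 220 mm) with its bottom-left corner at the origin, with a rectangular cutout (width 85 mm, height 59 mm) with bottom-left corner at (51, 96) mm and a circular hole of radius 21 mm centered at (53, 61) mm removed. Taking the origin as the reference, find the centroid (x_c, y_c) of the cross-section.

x_c = 96.86 mm, y_c = 109.72 mm

plate: A = 190 × 220 = 41800.00, centroid at (95.00, 110.00).
hole 1: A = −(85 × 59) = -5015.00, centroid at (93.50, 125.50).
hole 2: A = −π·21² = -1385.44, centroid at (53.00, 61.00).
ΣA = 35399.56 mm², ΣAx_c = 3428669.05 mm³, ΣAy_c = 3884105.52 mm³.
x_c = 3428669.05/35399.56 = 96.86 mm; y_c = 3884105.52/35399.56 = 109.72 mm.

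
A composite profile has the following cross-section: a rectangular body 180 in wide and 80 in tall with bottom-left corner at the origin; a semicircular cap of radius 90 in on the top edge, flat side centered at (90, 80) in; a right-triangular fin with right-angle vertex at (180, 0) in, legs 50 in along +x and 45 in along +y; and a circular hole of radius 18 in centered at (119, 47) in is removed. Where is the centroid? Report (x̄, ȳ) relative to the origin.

x̄ = 93.32 in, ȳ = 75.24 in

rectangular body: A = 180 × 80 = 14400.00, centroid at (90.00, 40.00).
semicircular top: A = ½π·90² = 12723.45, centroid at (90.00, 118.20).
triangular fin: A = ½·50·45 = 1125.00, centroid at (196.67, 15.00).
hole: A = −π·18² = -1017.88, centroid at (119.00, 47.00).
ΣA = 27230.57 in²
ΣAx̄ = (14400.00)(90.00) + (12723.45)(90.00) + (1125.00)(196.67) + (-1017.88)(119.00) = 2541233.28 in³
ΣAȳ = (14400.00)(40.00) + (12723.45)(118.20) + (1125.00)(15.00) + (-1017.88)(47.00) = 2048910.85 in³
x̄ = 2541233.28 / 27230.57 = 93.32 in
ȳ = 2048910.85 / 27230.57 = 75.24 in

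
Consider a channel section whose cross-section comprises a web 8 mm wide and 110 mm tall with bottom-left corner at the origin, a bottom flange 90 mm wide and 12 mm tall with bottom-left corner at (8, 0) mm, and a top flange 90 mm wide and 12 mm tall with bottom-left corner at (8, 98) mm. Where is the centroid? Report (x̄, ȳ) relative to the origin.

Part | A | x̄ᵢ | ȳᵢ | A·x̄ᵢ | A·ȳᵢ
web | 880.00 | 4.00 | 55.00 | 3520.00 | 48400.00
bottom flange | 1080.00 | 53.00 | 6.00 | 57240.00 | 6480.00
top flange | 1080.00 | 53.00 | 104.00 | 57240.00 | 112320.00
Σ | 3040.00 |  |  | 118000.00 | 167200.00
x̄ = 118000.00 / 3040.00 = 38.82 mm
ȳ = 167200.00 / 3040.00 = 55.00 mm

x̄ = 38.82 mm, ȳ = 55.00 mm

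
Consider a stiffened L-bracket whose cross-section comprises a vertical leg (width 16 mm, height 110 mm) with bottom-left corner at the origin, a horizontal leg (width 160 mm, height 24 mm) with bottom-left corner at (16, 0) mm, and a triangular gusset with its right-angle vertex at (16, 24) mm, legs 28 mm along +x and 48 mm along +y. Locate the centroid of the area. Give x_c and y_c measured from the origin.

x_c = 63.73 mm, y_c = 27.07 mm

vertical leg: A = 16 × 110 = 1760.00, centroid at (8.00, 55.00).
horizontal leg: A = 160 × 24 = 3840.00, centroid at (96.00, 12.00).
gusset: A = ½·28·48 = 672.00, centroid at (25.33, 40.00).
ΣA = 6272.00 mm²
ΣAx_c = (1760.00)(8.00) + (3840.00)(96.00) + (672.00)(25.33) = 399744.00 mm³
ΣAy_c = (1760.00)(55.00) + (3840.00)(12.00) + (672.00)(40.00) = 169760.00 mm³
x_c = 399744.00 / 6272.00 = 63.73 mm
y_c = 169760.00 / 6272.00 = 27.07 mm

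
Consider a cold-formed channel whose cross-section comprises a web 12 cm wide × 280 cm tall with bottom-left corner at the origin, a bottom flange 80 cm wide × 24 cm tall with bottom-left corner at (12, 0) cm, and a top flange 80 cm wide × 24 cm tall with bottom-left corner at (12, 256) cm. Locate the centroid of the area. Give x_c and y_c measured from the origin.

web: A = 12 × 280 = 3360.00, centroid at (6.00, 140.00).
bottom flange: A = 80 × 24 = 1920.00, centroid at (52.00, 12.00).
top flange: A = 80 × 24 = 1920.00, centroid at (52.00, 268.00).
ΣA = 7200.00 cm², ΣAx_c = 219840.00 cm³, ΣAy_c = 1008000.00 cm³.
x_c = 219840.00/7200.00 = 30.53 cm; y_c = 1008000.00/7200.00 = 140.00 cm.

x_c = 30.53 cm, y_c = 140.00 cm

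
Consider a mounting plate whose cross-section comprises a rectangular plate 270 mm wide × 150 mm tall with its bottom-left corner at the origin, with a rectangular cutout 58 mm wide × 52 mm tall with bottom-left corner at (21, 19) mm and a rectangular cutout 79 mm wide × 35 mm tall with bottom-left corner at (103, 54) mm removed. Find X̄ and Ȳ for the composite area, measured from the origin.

X̄ = 141.79 mm, Ȳ = 77.88 mm

Part | A | x̄ᵢ | ȳᵢ | A·x̄ᵢ | A·ȳᵢ
plate | 40500.00 | 135.00 | 75.00 | 5467500.00 | 3037500.00
hole 1 | -3016.00 | 50.00 | 45.00 | -150800.00 | -135720.00
hole 2 | -2765.00 | 142.50 | 71.50 | -394012.50 | -197697.50
Σ | 34719.00 |  |  | 4922687.50 | 2704082.50
X̄ = 4922687.50 / 34719.00 = 141.79 mm
Ȳ = 2704082.50 / 34719.00 = 77.88 mm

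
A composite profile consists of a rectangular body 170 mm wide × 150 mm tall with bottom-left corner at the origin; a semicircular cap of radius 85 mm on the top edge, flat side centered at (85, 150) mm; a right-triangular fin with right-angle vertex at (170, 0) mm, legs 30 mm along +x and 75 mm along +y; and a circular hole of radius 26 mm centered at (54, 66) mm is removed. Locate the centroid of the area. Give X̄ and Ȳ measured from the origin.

rectangular body: A = 170 × 150 = 25500.00, centroid at (85.00, 75.00).
semicircular top: A = ½π·85² = 11349.00, centroid at (85.00, 186.08).
triangular fin: A = ½·30·75 = 1125.00, centroid at (180.00, 25.00).
hole: A = −π·26² = -2123.72, centroid at (54.00, 66.00).
ΣA = 35850.29 mm²
ΣAX̄ = (25500.00)(85.00) + (11349.00)(85.00) + (1125.00)(180.00) + (-2123.72)(54.00) = 3219984.60 mm³
ΣAȲ = (25500.00)(75.00) + (11349.00)(186.08) + (1125.00)(25.00) + (-2123.72)(66.00) = 3912226.89 mm³
X̄ = 3219984.60 / 35850.29 = 89.82 mm
Ȳ = 3912226.89 / 35850.29 = 109.13 mm

X̄ = 89.82 mm, Ȳ = 109.13 mm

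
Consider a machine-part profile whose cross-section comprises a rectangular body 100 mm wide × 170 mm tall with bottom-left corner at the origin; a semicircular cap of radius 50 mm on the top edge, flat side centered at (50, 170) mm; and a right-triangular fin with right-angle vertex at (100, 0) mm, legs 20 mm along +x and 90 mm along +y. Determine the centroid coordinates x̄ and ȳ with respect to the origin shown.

x̄ = 52.34 mm, ȳ = 101.84 mm

rectangular body: A = 100 × 170 = 17000.00, centroid at (50.00, 85.00).
semicircular top: A = ½π·50² = 3926.99, centroid at (50.00, 191.22).
triangular fin: A = ½·20·90 = 900.00, centroid at (106.67, 30.00).
ΣA = 21826.99 mm², ΣAx̄ = 1142349.54 mm³, ΣAȳ = 2222921.77 mm³.
x̄ = 1142349.54/21826.99 = 52.34 mm; ȳ = 2222921.77/21826.99 = 101.84 mm.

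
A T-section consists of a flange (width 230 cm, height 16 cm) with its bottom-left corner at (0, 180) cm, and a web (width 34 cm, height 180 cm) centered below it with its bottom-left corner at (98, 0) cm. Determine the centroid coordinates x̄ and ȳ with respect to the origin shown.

web: A = 34 × 180 = 6120.00, centroid at (115.00, 90.00).
flange: A = 230 × 16 = 3680.00, centroid at (115.00, 188.00).
ΣA = 9800.00 cm²
ΣAx̄ = (6120.00)(115.00) + (3680.00)(115.00) = 1127000.00 cm³
ΣAȳ = (6120.00)(90.00) + (3680.00)(188.00) = 1242640.00 cm³
x̄ = 1127000.00 / 9800.00 = 115.00 cm
ȳ = 1242640.00 / 9800.00 = 126.80 cm

x̄ = 115.00 cm, ȳ = 126.80 cm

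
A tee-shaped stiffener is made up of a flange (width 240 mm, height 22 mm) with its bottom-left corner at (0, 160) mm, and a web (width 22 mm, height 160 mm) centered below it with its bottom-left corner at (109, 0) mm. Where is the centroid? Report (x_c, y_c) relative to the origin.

web: A = 22 × 160 = 3520.00, centroid at (120.00, 80.00).
flange: A = 240 × 22 = 5280.00, centroid at (120.00, 171.00).
ΣA = 8800.00 mm², ΣAx_c = 1056000.00 mm³, ΣAy_c = 1184480.00 mm³.
x_c = 1056000.00/8800.00 = 120.00 mm; y_c = 1184480.00/8800.00 = 134.60 mm.

x_c = 120.00 mm, y_c = 134.60 mm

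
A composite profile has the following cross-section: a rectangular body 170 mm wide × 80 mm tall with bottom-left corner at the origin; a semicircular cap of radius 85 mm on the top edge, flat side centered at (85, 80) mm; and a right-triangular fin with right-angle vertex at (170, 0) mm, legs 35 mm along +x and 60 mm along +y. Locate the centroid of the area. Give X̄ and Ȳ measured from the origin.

X̄ = 88.90 mm, Ȳ = 72.40 mm

Part | A | x̄ᵢ | ȳᵢ | A·x̄ᵢ | A·ȳᵢ
rectangular body | 13600.00 | 85.00 | 40.00 | 1156000.00 | 544000.00
semicircular top | 11349.00 | 85.00 | 116.08 | 964665.29 | 1317336.94
triangular fin | 1050.00 | 181.67 | 20.00 | 190750.00 | 21000.00
Σ | 25999.00 |  |  | 2311415.29 | 1882336.94
X̄ = 2311415.29 / 25999.00 = 88.90 mm
Ȳ = 1882336.94 / 25999.00 = 72.40 mm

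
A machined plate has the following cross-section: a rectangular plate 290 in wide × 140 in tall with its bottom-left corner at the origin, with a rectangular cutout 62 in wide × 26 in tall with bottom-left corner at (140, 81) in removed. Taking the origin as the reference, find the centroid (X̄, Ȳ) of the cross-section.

plate: A = 290 × 140 = 40600.00, centroid at (145.00, 70.00).
hole: A = −(62 × 26) = -1612.00, centroid at (171.00, 94.00).
ΣA = 38988.00 in², ΣAX̄ = 5611348.00 in³, ΣAȲ = 2690472.00 in³.
X̄ = 5611348.00/38988.00 = 143.93 in; Ȳ = 2690472.00/38988.00 = 69.01 in.

X̄ = 143.93 in, Ȳ = 69.01 in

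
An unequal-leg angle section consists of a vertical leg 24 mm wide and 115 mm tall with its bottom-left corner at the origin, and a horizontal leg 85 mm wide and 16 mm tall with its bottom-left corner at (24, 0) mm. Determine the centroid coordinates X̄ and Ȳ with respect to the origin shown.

vertical leg: A = 24 × 115 = 2760.00, centroid at (12.00, 57.50).
horizontal leg: A = 85 × 16 = 1360.00, centroid at (66.50, 8.00).
ΣA = 4120.00 mm², ΣAX̄ = 123560.00 mm³, ΣAȲ = 169580.00 mm³.
X̄ = 123560.00/4120.00 = 29.99 mm; Ȳ = 169580.00/4120.00 = 41.16 mm.

X̄ = 29.99 mm, Ȳ = 41.16 mm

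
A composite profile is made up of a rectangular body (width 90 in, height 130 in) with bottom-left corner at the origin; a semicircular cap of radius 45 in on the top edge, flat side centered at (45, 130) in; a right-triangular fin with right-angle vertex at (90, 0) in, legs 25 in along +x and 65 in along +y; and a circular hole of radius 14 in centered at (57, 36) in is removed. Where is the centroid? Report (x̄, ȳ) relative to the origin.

rectangular body: A = 90 × 130 = 11700.00, centroid at (45.00, 65.00).
semicircular top: A = ½π·45² = 3180.86, centroid at (45.00, 149.10).
triangular fin: A = ½·25·65 = 812.50, centroid at (98.33, 21.67).
hole: A = −π·14² = -615.75, centroid at (57.00, 36.00).
ΣA = 15077.61 in²
ΣAx̄ = (11700.00)(45.00) + (3180.86)(45.00) + (812.50)(98.33) + (-615.75)(57.00) = 714436.78 in³
ΣAȳ = (11700.00)(65.00) + (3180.86)(149.10) + (812.50)(21.67) + (-615.75)(36.00) = 1230199.22 in³
x̄ = 714436.78 / 15077.61 = 47.38 in
ȳ = 1230199.22 / 15077.61 = 81.59 in

x̄ = 47.38 in, ȳ = 81.59 in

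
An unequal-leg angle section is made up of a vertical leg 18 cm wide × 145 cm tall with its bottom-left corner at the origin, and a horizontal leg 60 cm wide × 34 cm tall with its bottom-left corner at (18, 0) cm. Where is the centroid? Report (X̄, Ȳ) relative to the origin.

X̄ = 26.11 cm, Ȳ = 48.15 cm

vertical leg: A = 18 × 145 = 2610.00, centroid at (9.00, 72.50).
horizontal leg: A = 60 × 34 = 2040.00, centroid at (48.00, 17.00).
ΣA = 4650.00 cm², ΣAX̄ = 121410.00 cm³, ΣAȲ = 223905.00 cm³.
X̄ = 121410.00/4650.00 = 26.11 cm; Ȳ = 223905.00/4650.00 = 48.15 cm.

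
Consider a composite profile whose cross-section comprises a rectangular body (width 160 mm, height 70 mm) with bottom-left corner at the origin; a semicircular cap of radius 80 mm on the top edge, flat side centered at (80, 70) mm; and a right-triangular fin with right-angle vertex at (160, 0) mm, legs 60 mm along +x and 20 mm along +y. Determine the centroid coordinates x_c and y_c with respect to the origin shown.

x_c = 82.75 mm, y_c = 65.94 mm

rectangular body: A = 160 × 70 = 11200.00, centroid at (80.00, 35.00).
semicircular top: A = ½π·80² = 10053.10, centroid at (80.00, 103.95).
triangular fin: A = ½·60·20 = 600.00, centroid at (180.00, 6.67).
ΣA = 21853.10 mm²
ΣAx_c = (11200.00)(80.00) + (10053.10)(80.00) + (600.00)(180.00) = 1808247.72 mm³
ΣAy_c = (11200.00)(35.00) + (10053.10)(103.95) + (600.00)(6.67) = 1441050.09 mm³
x_c = 1808247.72 / 21853.10 = 82.75 mm
y_c = 1441050.09 / 21853.10 = 65.94 mm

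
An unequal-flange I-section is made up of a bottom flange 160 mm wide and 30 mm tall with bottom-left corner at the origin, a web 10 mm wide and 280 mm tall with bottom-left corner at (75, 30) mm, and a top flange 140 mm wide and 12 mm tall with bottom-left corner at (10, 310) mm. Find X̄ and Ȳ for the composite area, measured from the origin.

X̄ = 80.00 mm, Ȳ = 116.26 mm

Part | A | x̄ᵢ | ȳᵢ | A·x̄ᵢ | A·ȳᵢ
bottom flange | 4800.00 | 80.00 | 15.00 | 384000.00 | 72000.00
web | 2800.00 | 80.00 | 170.00 | 224000.00 | 476000.00
top flange | 1680.00 | 80.00 | 316.00 | 134400.00 | 530880.00
Σ | 9280.00 |  |  | 742400.00 | 1078880.00
X̄ = 742400.00 / 9280.00 = 80.00 mm
Ȳ = 1078880.00 / 9280.00 = 116.26 mm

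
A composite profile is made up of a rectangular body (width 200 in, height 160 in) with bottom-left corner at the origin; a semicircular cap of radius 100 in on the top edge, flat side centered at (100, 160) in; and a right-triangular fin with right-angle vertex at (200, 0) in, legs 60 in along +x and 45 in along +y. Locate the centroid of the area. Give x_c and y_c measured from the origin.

rectangular body: A = 200 × 160 = 32000.00, centroid at (100.00, 80.00).
semicircular top: A = ½π·100² = 15707.96, centroid at (100.00, 202.44).
triangular fin: A = ½·60·45 = 1350.00, centroid at (220.00, 15.00).
ΣA = 49057.96 in², ΣAx_c = 5067796.33 in³, ΣAy_c = 5760190.79 in³.
x_c = 5067796.33/49057.96 = 103.30 in; y_c = 5760190.79/49057.96 = 117.42 in.

x_c = 103.30 in, y_c = 117.42 in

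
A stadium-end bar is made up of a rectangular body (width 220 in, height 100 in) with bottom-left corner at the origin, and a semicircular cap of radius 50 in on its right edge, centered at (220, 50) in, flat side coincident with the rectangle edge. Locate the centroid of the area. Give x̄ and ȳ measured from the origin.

Part | A | x̄ᵢ | ȳᵢ | A·x̄ᵢ | A·ȳᵢ
rectangular body | 22000.00 | 110.00 | 50.00 | 2420000.00 | 1100000.00
semicircular end | 3926.99 | 241.22 | 50.00 | 947271.31 | 196349.54
Σ | 25926.99 |  |  | 3367271.31 | 1296349.54
x̄ = 3367271.31 / 25926.99 = 129.88 in
ȳ = 1296349.54 / 25926.99 = 50.00 in

x̄ = 129.88 in, ȳ = 50.00 in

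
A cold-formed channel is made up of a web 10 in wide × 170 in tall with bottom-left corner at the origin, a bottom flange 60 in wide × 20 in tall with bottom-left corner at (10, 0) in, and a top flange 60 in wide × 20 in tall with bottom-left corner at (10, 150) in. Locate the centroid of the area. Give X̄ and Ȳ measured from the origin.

Part | A | x̄ᵢ | ȳᵢ | A·x̄ᵢ | A·ȳᵢ
web | 1700.00 | 5.00 | 85.00 | 8500.00 | 144500.00
bottom flange | 1200.00 | 40.00 | 10.00 | 48000.00 | 12000.00
top flange | 1200.00 | 40.00 | 160.00 | 48000.00 | 192000.00
Σ | 4100.00 |  |  | 104500.00 | 348500.00
X̄ = 104500.00 / 4100.00 = 25.49 in
Ȳ = 348500.00 / 4100.00 = 85.00 in

X̄ = 25.49 in, Ȳ = 85.00 in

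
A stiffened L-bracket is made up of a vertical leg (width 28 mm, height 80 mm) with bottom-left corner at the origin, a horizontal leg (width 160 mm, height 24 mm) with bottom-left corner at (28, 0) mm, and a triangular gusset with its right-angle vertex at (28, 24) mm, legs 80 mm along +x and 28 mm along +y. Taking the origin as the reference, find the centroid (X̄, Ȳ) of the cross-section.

vertical leg: A = 28 × 80 = 2240.00, centroid at (14.00, 40.00).
horizontal leg: A = 160 × 24 = 3840.00, centroid at (108.00, 12.00).
gusset: A = ½·80·28 = 1120.00, centroid at (54.67, 33.33).
ΣA = 7200.00 mm², ΣAX̄ = 507306.67 mm³, ΣAȲ = 173013.33 mm³.
X̄ = 507306.67/7200.00 = 70.46 mm; Ȳ = 173013.33/7200.00 = 24.03 mm.

X̄ = 70.46 mm, Ȳ = 24.03 mm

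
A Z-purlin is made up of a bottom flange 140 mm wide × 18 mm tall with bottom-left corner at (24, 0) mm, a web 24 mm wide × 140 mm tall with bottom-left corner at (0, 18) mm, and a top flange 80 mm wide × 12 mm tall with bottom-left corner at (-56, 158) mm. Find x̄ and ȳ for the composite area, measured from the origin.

bottom flange: A = 140 × 18 = 2520.00, centroid at (94.00, 9.00).
web: A = 24 × 140 = 3360.00, centroid at (12.00, 88.00).
top flange: A = 80 × 12 = 960.00, centroid at (-16.00, 164.00).
ΣA = 6840.00 mm²
ΣAx̄ = (2520.00)(94.00) + (3360.00)(12.00) + (960.00)(-16.00) = 261840.00 mm³
ΣAȳ = (2520.00)(9.00) + (3360.00)(88.00) + (960.00)(164.00) = 475800.00 mm³
x̄ = 261840.00 / 6840.00 = 38.28 mm
ȳ = 475800.00 / 6840.00 = 69.56 mm

x̄ = 38.28 mm, ȳ = 69.56 mm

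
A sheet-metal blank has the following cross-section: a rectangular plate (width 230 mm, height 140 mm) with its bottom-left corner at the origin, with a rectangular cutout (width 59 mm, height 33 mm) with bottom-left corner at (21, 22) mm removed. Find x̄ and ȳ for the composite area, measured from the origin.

x̄ = 119.15 mm, ȳ = 72.03 mm

Part | A | x̄ᵢ | ȳᵢ | A·x̄ᵢ | A·ȳᵢ
plate | 32200.00 | 115.00 | 70.00 | 3703000.00 | 2254000.00
hole | -1947.00 | 50.50 | 38.50 | -98323.50 | -74959.50
Σ | 30253.00 |  |  | 3604676.50 | 2179040.50
x̄ = 3604676.50 / 30253.00 = 119.15 mm
ȳ = 2179040.50 / 30253.00 = 72.03 mm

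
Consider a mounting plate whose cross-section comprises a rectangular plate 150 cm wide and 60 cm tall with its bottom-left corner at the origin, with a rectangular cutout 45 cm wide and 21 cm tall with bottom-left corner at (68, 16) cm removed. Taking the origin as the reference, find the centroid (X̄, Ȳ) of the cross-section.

X̄ = 73.18 cm, Ȳ = 30.41 cm

Part | A | x̄ᵢ | ȳᵢ | A·x̄ᵢ | A·ȳᵢ
plate | 9000.00 | 75.00 | 30.00 | 675000.00 | 270000.00
hole | -945.00 | 90.50 | 26.50 | -85522.50 | -25042.50
Σ | 8055.00 |  |  | 589477.50 | 244957.50
X̄ = 589477.50 / 8055.00 = 73.18 cm
Ȳ = 244957.50 / 8055.00 = 30.41 cm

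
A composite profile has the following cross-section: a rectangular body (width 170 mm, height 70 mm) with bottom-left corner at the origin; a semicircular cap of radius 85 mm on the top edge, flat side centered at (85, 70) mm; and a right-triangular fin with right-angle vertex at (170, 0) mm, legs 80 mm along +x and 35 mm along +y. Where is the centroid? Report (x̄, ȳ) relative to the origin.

Part | A | x̄ᵢ | ȳᵢ | A·x̄ᵢ | A·ȳᵢ
rectangular body | 11900.00 | 85.00 | 35.00 | 1011500.00 | 416500.00
semicircular top | 11349.00 | 85.00 | 106.08 | 964665.29 | 1203846.91
triangular fin | 1400.00 | 196.67 | 11.67 | 275333.33 | 16333.33
Σ | 24649.00 |  |  | 2251498.63 | 1636680.24
x̄ = 2251498.63 / 24649.00 = 91.34 mm
ȳ = 1636680.24 / 24649.00 = 66.40 mm

x̄ = 91.34 mm, ȳ = 66.40 mm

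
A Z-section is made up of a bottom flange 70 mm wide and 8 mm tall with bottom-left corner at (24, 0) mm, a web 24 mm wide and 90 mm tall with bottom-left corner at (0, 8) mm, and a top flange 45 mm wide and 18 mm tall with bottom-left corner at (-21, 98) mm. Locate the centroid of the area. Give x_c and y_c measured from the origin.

bottom flange: A = 70 × 8 = 560.00, centroid at (59.00, 4.00).
web: A = 24 × 90 = 2160.00, centroid at (12.00, 53.00).
top flange: A = 45 × 18 = 810.00, centroid at (1.50, 107.00).
ΣA = 3530.00 mm², ΣAx_c = 60175.00 mm³, ΣAy_c = 203390.00 mm³.
x_c = 60175.00/3530.00 = 17.05 mm; y_c = 203390.00/3530.00 = 57.62 mm.

x_c = 17.05 mm, y_c = 57.62 mm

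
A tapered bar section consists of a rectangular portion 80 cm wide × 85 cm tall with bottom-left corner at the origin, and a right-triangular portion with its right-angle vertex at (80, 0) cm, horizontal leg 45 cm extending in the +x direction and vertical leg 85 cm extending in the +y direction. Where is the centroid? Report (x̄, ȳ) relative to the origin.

x̄ = 52.07 cm, ȳ = 39.39 cm

Part | A | x̄ᵢ | ȳᵢ | A·x̄ᵢ | A·ȳᵢ
rectangular portion | 6800.00 | 40.00 | 42.50 | 272000.00 | 289000.00
triangular portion | 1912.50 | 95.00 | 28.33 | 181687.50 | 54187.50
Σ | 8712.50 |  |  | 453687.50 | 343187.50
x̄ = 453687.50 / 8712.50 = 52.07 cm
ȳ = 343187.50 / 8712.50 = 39.39 cm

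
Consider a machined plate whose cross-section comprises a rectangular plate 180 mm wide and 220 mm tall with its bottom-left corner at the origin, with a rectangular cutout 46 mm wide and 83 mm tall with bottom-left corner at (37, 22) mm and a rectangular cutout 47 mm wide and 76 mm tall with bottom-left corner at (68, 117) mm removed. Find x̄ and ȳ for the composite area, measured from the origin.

Part | A | x̄ᵢ | ȳᵢ | A·x̄ᵢ | A·ȳᵢ
plate | 39600.00 | 90.00 | 110.00 | 3564000.00 | 4356000.00
hole 1 | -3818.00 | 60.00 | 63.50 | -229080.00 | -242443.00
hole 2 | -3572.00 | 91.50 | 155.00 | -326838.00 | -553660.00
Σ | 32210.00 |  |  | 3008082.00 | 3559897.00
x̄ = 3008082.00 / 32210.00 = 93.39 mm
ȳ = 3559897.00 / 32210.00 = 110.52 mm

x̄ = 93.39 mm, ȳ = 110.52 mm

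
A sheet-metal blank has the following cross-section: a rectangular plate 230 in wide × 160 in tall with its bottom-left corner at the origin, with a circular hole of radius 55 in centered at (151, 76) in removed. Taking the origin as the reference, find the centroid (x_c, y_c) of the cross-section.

x_c = 102.47 in, y_c = 81.39 in

plate: A = 230 × 160 = 36800.00, centroid at (115.00, 80.00).
hole: A = −π·55² = -9503.32, centroid at (151.00, 76.00).
ΣA = 27296.68 in²
ΣAx_c = (36800.00)(115.00) + (-9503.32)(151.00) = 2796999.02 in³
ΣAy_c = (36800.00)(80.00) + (-9503.32)(76.00) = 2221747.85 in³
x_c = 2796999.02 / 27296.68 = 102.47 in
y_c = 2221747.85 / 27296.68 = 81.39 in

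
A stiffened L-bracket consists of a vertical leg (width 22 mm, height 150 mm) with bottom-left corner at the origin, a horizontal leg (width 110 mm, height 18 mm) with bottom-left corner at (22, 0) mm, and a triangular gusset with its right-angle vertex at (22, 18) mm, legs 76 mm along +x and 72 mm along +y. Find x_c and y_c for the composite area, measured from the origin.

x_c = 39.70 mm, y_c = 47.43 mm

vertical leg: A = 22 × 150 = 3300.00, centroid at (11.00, 75.00).
horizontal leg: A = 110 × 18 = 1980.00, centroid at (77.00, 9.00).
gusset: A = ½·76·72 = 2736.00, centroid at (47.33, 42.00).
ΣA = 8016.00 mm², ΣAx_c = 318264.00 mm³, ΣAy_c = 380232.00 mm³.
x_c = 318264.00/8016.00 = 39.70 mm; y_c = 380232.00/8016.00 = 47.43 mm.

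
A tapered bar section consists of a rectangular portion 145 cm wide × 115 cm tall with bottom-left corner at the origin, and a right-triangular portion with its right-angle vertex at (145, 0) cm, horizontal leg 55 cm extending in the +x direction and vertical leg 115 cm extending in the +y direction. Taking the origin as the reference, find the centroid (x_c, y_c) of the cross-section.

x_c = 86.98 cm, y_c = 54.44 cm

rectangular portion: A = 145 × 115 = 16675.00, centroid at (72.50, 57.50).
triangular portion: A = ½·55·115 = 3162.50, centroid at (163.33, 38.33).
ΣA = 19837.50 cm²
ΣAx_c = (16675.00)(72.50) + (3162.50)(163.33) = 1725479.17 cm³
ΣAy_c = (16675.00)(57.50) + (3162.50)(38.33) = 1080041.67 cm³
x_c = 1725479.17 / 19837.50 = 86.98 cm
y_c = 1080041.67 / 19837.50 = 54.44 cm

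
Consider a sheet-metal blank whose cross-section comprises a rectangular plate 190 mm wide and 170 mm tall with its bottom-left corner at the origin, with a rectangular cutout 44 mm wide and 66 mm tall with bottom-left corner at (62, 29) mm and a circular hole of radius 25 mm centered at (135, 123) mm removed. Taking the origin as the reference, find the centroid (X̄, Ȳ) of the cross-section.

X̄ = 93.30 mm, Ȳ = 84.71 mm

plate: A = 190 × 170 = 32300.00, centroid at (95.00, 85.00).
hole 1: A = −(44 × 66) = -2904.00, centroid at (84.00, 62.00).
hole 2: A = −π·25² = -1963.50, centroid at (135.00, 123.00).
ΣA = 27432.50 mm², ΣAX̄ = 2559492.12 mm³, ΣAȲ = 2323942.06 mm³.
X̄ = 2559492.12/27432.50 = 93.30 mm; Ȳ = 2323942.06/27432.50 = 84.71 mm.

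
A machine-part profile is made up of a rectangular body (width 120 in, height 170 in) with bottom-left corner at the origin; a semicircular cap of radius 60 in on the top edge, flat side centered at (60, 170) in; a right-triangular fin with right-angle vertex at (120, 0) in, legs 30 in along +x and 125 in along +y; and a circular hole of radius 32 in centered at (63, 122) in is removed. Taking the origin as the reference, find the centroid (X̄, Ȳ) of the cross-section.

Part | A | x̄ᵢ | ȳᵢ | A·x̄ᵢ | A·ȳᵢ
rectangular body | 20400.00 | 60.00 | 85.00 | 1224000.00 | 1734000.00
semicircular top | 5654.87 | 60.00 | 195.46 | 339292.01 | 1105327.35
triangular fin | 1875.00 | 130.00 | 41.67 | 243750.00 | 78125.00
hole | -3216.99 | 63.00 | 122.00 | -202670.43 | -392472.89
Σ | 24712.88 |  |  | 1604371.58 | 2524979.46
X̄ = 1604371.58 / 24712.88 = 64.92 in
Ȳ = 2524979.46 / 24712.88 = 102.17 in

X̄ = 64.92 in, Ȳ = 102.17 in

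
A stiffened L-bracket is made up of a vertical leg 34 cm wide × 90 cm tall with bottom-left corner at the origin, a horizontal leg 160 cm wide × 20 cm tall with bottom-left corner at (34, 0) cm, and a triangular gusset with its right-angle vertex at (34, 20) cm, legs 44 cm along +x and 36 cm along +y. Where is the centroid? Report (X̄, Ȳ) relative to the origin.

X̄ = 64.57 cm, Ȳ = 27.66 cm

vertical leg: A = 34 × 90 = 3060.00, centroid at (17.00, 45.00).
horizontal leg: A = 160 × 20 = 3200.00, centroid at (114.00, 10.00).
gusset: A = ½·44·36 = 792.00, centroid at (48.67, 32.00).
ΣA = 7052.00 cm²
ΣAX̄ = (3060.00)(17.00) + (3200.00)(114.00) + (792.00)(48.67) = 455364.00 cm³
ΣAȲ = (3060.00)(45.00) + (3200.00)(10.00) + (792.00)(32.00) = 195044.00 cm³
X̄ = 455364.00 / 7052.00 = 64.57 cm
Ȳ = 195044.00 / 7052.00 = 27.66 cm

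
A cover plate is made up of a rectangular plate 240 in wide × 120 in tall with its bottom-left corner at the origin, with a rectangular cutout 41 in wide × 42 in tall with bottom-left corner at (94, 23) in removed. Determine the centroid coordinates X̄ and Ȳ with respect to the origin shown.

X̄ = 120.35 in, Ȳ = 61.02 in

plate: A = 240 × 120 = 28800.00, centroid at (120.00, 60.00).
hole: A = −(41 × 42) = -1722.00, centroid at (114.50, 44.00).
ΣA = 27078.00 in²
ΣAX̄ = (28800.00)(120.00) + (-1722.00)(114.50) = 3258831.00 in³
ΣAȲ = (28800.00)(60.00) + (-1722.00)(44.00) = 1652232.00 in³
X̄ = 3258831.00 / 27078.00 = 120.35 in
Ȳ = 1652232.00 / 27078.00 = 61.02 in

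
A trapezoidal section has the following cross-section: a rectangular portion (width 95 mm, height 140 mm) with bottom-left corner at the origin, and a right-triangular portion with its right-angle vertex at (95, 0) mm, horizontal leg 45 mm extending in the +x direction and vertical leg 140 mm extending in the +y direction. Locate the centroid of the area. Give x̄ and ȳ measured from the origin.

x̄ = 59.47 mm, ȳ = 65.53 mm

Part | A | x̄ᵢ | ȳᵢ | A·x̄ᵢ | A·ȳᵢ
rectangular portion | 13300.00 | 47.50 | 70.00 | 631750.00 | 931000.00
triangular portion | 3150.00 | 110.00 | 46.67 | 346500.00 | 147000.00
Σ | 16450.00 |  |  | 978250.00 | 1078000.00
x̄ = 978250.00 / 16450.00 = 59.47 mm
ȳ = 1078000.00 / 16450.00 = 65.53 mm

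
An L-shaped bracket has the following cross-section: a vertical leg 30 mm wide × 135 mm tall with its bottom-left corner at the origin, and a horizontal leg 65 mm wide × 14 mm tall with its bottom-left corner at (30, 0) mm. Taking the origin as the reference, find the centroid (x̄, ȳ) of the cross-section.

x̄ = 23.71 mm, ȳ = 56.40 mm

Part | A | x̄ᵢ | ȳᵢ | A·x̄ᵢ | A·ȳᵢ
vertical leg | 4050.00 | 15.00 | 67.50 | 60750.00 | 273375.00
horizontal leg | 910.00 | 62.50 | 7.00 | 56875.00 | 6370.00
Σ | 4960.00 |  |  | 117625.00 | 279745.00
x̄ = 117625.00 / 4960.00 = 23.71 mm
ȳ = 279745.00 / 4960.00 = 56.40 mm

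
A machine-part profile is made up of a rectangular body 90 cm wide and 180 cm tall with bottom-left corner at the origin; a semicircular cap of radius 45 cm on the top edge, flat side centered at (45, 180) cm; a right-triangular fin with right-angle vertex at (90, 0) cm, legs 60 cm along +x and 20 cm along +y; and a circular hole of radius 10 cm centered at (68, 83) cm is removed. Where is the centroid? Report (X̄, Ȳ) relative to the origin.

X̄ = 46.62 cm, Ȳ = 105.21 cm

Part | A | x̄ᵢ | ȳᵢ | A·x̄ᵢ | A·ȳᵢ
rectangular body | 16200.00 | 45.00 | 90.00 | 729000.00 | 1458000.00
semicircular top | 3180.86 | 45.00 | 199.10 | 143138.82 | 633305.26
triangular fin | 600.00 | 110.00 | 6.67 | 66000.00 | 4000.00
hole | -314.16 | 68.00 | 83.00 | -21362.83 | -26075.22
Σ | 19666.70 |  |  | 916775.99 | 2069230.04
X̄ = 916775.99 / 19666.70 = 46.62 cm
Ȳ = 2069230.04 / 19666.70 = 105.21 cm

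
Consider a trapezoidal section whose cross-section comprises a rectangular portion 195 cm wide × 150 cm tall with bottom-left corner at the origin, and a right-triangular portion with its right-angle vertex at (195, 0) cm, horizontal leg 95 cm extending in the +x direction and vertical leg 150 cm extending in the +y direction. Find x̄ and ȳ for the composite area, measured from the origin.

rectangular portion: A = 195 × 150 = 29250.00, centroid at (97.50, 75.00).
triangular portion: A = ½·95·150 = 7125.00, centroid at (226.67, 50.00).
ΣA = 36375.00 cm²
ΣAx̄ = (29250.00)(97.50) + (7125.00)(226.67) = 4466875.00 cm³
ΣAȳ = (29250.00)(75.00) + (7125.00)(50.00) = 2550000.00 cm³
x̄ = 4466875.00 / 36375.00 = 122.80 cm
ȳ = 2550000.00 / 36375.00 = 70.10 cm

x̄ = 122.80 cm, ȳ = 70.10 cm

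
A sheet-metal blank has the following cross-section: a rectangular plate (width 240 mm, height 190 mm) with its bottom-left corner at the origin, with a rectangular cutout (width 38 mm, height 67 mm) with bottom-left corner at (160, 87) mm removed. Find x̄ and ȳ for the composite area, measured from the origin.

plate: A = 240 × 190 = 45600.00, centroid at (120.00, 95.00).
hole: A = −(38 × 67) = -2546.00, centroid at (179.00, 120.50).
ΣA = 43054.00 mm²
ΣAx̄ = (45600.00)(120.00) + (-2546.00)(179.00) = 5016266.00 mm³
ΣAȳ = (45600.00)(95.00) + (-2546.00)(120.50) = 4025207.00 mm³
x̄ = 5016266.00 / 43054.00 = 116.51 mm
ȳ = 4025207.00 / 43054.00 = 93.49 mm

x̄ = 116.51 mm, ȳ = 93.49 mm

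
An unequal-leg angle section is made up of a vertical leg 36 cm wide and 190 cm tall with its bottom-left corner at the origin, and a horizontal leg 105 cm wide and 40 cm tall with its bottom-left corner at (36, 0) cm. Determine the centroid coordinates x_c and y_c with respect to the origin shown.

x_c = 44.82 cm, y_c = 66.47 cm

Part | A | x̄ᵢ | ȳᵢ | A·x̄ᵢ | A·ȳᵢ
vertical leg | 6840.00 | 18.00 | 95.00 | 123120.00 | 649800.00
horizontal leg | 4200.00 | 88.50 | 20.00 | 371700.00 | 84000.00
Σ | 11040.00 |  |  | 494820.00 | 733800.00
x_c = 494820.00 / 11040.00 = 44.82 cm
y_c = 733800.00 / 11040.00 = 66.47 cm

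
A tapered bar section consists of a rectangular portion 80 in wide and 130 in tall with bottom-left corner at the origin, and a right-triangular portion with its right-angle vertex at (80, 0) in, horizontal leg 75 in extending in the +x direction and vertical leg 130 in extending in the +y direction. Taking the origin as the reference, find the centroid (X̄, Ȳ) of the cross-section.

X̄ = 60.74 in, Ȳ = 58.09 in

rectangular portion: A = 80 × 130 = 10400.00, centroid at (40.00, 65.00).
triangular portion: A = ½·75·130 = 4875.00, centroid at (105.00, 43.33).
ΣA = 15275.00 in²
ΣAX̄ = (10400.00)(40.00) + (4875.00)(105.00) = 927875.00 in³
ΣAȲ = (10400.00)(65.00) + (4875.00)(43.33) = 887250.00 in³
X̄ = 927875.00 / 15275.00 = 60.74 in
Ȳ = 887250.00 / 15275.00 = 58.09 in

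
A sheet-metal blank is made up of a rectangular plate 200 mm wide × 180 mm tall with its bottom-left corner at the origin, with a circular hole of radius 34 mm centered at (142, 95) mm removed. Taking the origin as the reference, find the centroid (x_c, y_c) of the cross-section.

Part | A | x̄ᵢ | ȳᵢ | A·x̄ᵢ | A·ȳᵢ
plate | 36000.00 | 100.00 | 90.00 | 3600000.00 | 3240000.00
hole | -3631.68 | 142.00 | 95.00 | -515698.72 | -345009.71
Σ | 32368.32 |  |  | 3084301.28 | 2894990.29
x_c = 3084301.28 / 32368.32 = 95.29 mm
y_c = 2894990.29 / 32368.32 = 89.44 mm

x_c = 95.29 mm, y_c = 89.44 mm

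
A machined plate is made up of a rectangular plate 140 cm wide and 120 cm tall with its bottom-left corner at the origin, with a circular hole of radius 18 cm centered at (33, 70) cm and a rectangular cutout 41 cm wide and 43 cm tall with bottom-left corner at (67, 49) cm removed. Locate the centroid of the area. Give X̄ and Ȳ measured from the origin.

Part | A | x̄ᵢ | ȳᵢ | A·x̄ᵢ | A·ȳᵢ
plate | 16800.00 | 70.00 | 60.00 | 1176000.00 | 1008000.00
hole 1 | -1017.88 | 33.00 | 70.00 | -33589.91 | -71251.32
hole 2 | -1763.00 | 87.50 | 70.50 | -154262.50 | -124291.50
Σ | 14019.12 |  |  | 988147.59 | 812457.18
X̄ = 988147.59 / 14019.12 = 70.49 cm
Ȳ = 812457.18 / 14019.12 = 57.95 cm

X̄ = 70.49 cm, Ȳ = 57.95 cm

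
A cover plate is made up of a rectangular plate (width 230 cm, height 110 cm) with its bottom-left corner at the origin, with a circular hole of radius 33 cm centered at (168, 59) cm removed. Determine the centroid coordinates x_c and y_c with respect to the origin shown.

x_c = 106.71 cm, y_c = 54.37 cm

plate: A = 230 × 110 = 25300.00, centroid at (115.00, 55.00).
hole: A = −π·33² = -3421.19, centroid at (168.00, 59.00).
ΣA = 21878.81 cm²
ΣAx_c = (25300.00)(115.00) + (-3421.19)(168.00) = 2334739.34 cm³
ΣAy_c = (25300.00)(55.00) + (-3421.19)(59.00) = 1189649.53 cm³
x_c = 2334739.34 / 21878.81 = 106.71 cm
y_c = 1189649.53 / 21878.81 = 54.37 cm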